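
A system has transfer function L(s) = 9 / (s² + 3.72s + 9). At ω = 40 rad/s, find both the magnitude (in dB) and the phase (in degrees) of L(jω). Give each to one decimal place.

|L| = -45.0 dB, ∠L = -174.7°

|(j40)² + 3.72(j40) + 9| = |-1591 + j148.8| = 1598
|L(j40)| = 9 / 1598 = 0.0056322
20 log₁₀(0.0056322) = -44.99 dB
∠[(j40)² + 3.72(j40) + 9] = ∠[-1591 + j148.8] = 174.66°
∠L(j40) = −174.66° = -174.66°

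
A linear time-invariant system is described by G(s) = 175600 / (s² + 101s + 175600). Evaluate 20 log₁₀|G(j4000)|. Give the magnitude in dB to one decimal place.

-39.1 dB

|(j4000)² + 101(j4000) + 175600| = |-1.5824e+07 + j4.04e+05| = 1.583e+07
|G(j4000)| = 175600 / 1.583e+07 = 0.011093
20 log₁₀(0.011093) = -39.10 dB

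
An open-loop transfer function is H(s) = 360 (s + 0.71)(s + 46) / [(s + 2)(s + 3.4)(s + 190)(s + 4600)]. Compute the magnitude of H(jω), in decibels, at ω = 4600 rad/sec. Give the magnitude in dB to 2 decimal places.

-98.40 dB

|j4600 + 0.71| = √(4600² + 0.71²) = 4600
|j4600 + 46| = √(4600² + 46²) = 4600
|j4600 + 2| = √(4600² + 2²) = 4600
|j4600 + 3.4| = √(4600² + 3.4²) = 4600
|j4600 + 190| = √(4600² + 190²) = 4604
|j4600 + 4600| = √(4600² + 4600²) = 6505
|H(j4600)| = 360 × 4600 × 4600 / (4600 × 4600 × 4604 × 6505) = 1.2021e-05
20 log₁₀(1.2021e-05) = -98.402 dB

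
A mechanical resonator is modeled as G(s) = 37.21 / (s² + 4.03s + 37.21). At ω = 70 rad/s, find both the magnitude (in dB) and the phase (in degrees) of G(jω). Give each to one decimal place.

|G| = -42.3 dB, ∠G = -176.7°

|(j70)² + 4.03(j70) + 37.21| = |-4862.8 + j282.1| = 4871
|G(j70)| = 37.21 / 4871 = 0.0076391
20 log₁₀(0.0076391) = -42.34 dB
∠[(j70)² + 4.03(j70) + 37.21] = ∠[-4862.8 + j282.1] = 176.68°
∠G(j70) = −176.68° = -176.68°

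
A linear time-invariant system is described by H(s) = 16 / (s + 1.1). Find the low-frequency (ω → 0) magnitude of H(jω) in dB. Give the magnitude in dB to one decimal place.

H(0) = 16 / 1.1 = 14.545
20 log₁₀(14.545) = 23.25 dB

23.3 dB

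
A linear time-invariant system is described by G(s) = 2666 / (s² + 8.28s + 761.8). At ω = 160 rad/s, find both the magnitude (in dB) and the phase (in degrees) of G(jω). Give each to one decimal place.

|(j160)² + 8.28(j160) + 761.8| = |-24838 + j1324.8| = 2.487e+04
|G(j160)| = 2666 / 2.487e+04 = 0.10718
20 log₁₀(0.10718) = -19.40 dB
∠[(j160)² + 8.28(j160) + 761.8] = ∠[-24838 + j1324.8] = 176.95°
∠G(j160) = −176.95° = -176.95°

|G| = -19.4 dB, ∠G = -176.9°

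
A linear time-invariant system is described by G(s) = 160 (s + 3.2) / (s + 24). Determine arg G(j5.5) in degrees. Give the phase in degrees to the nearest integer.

47°

∠(j5.5 + 3.2) = arctan(5.5/3.2) = 59.81°
∠(j5.5 + 24) = arctan(5.5/24) = 12.91°
∠G(j5.5) = 59.81° − 12.91° = 46.90°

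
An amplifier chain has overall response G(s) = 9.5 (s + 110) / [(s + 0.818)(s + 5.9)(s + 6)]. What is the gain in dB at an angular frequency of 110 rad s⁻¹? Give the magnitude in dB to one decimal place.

|j110 + 110| = √(110² + 110²) = 155.6
|j110 + 0.818| = √(110² + 0.818²) = 110
|j110 + 5.9| = √(110² + 5.9²) = 110.2
|j110 + 6| = √(110² + 6²) = 110.2
|G(j110)| = 9.5 × 155.6 / (110 × 110.2 × 110.2) = 0.0011071
20 log₁₀(0.0011071) = -59.12 dB

-59.1 dB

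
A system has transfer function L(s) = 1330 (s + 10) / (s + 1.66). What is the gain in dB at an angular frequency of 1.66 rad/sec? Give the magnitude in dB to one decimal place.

|j1.66 + 10| = √(1.66² + 10²) = 10.14
|j1.66 + 1.66| = √(1.66² + 1.66²) = 2.348
|L(j1.66)| = 1330 × 10.14 / 2.348 = 5742.9
20 log₁₀(5742.9) = 75.18 dB

75.2 dB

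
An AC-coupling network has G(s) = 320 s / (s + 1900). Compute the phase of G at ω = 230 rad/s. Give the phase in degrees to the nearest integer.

∠(j230) = 90.00°
∠(j230 + 1900) = arctan(230/1900) = 6.90°
∠G(j230) = 90.00° − 6.90° = 83.10°

83 deg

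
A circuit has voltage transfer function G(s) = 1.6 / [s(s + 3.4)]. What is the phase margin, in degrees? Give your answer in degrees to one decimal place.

Gain crossover: |G(jω)| = 1 at ω ≈ 0.466 rad/sec.
∠G(j0.466) = −90° − arctan(0.466/3.4) ≈ -97.81°
PM = 180° + (-97.81°) = 82.19°

82.2°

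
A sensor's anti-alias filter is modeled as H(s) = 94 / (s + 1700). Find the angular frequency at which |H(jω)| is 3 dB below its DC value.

1700 rad s⁻¹

For a single-pole low-pass, the −3 dB point is at the pole: ω = 1700 rad s⁻¹.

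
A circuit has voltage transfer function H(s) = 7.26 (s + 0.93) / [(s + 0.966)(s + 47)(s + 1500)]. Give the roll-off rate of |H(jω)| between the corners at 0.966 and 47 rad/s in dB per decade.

0 dB/decade

In this band the factors already past their corner are: zero at 0.93, pole at 0.966; net slope = 0 dB/decade.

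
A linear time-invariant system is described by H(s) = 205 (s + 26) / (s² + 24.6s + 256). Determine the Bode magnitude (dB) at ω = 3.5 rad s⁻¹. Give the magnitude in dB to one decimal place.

|j3.5 + 26| = √(3.5² + 26²) = 26.23
|(j3.5)² + 24.6(j3.5) + 256| = |243.75 + j86.1| = 258.5
|H(j3.5)| = 205 × 26.23 / 258.5 = 20.804
20 log₁₀(20.804) = 26.36 dB

26.4 dB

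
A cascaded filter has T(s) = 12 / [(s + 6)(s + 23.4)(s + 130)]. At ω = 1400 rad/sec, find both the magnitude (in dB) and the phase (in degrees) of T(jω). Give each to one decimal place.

|j1400 + 6| = √(1400² + 6²) = 1400
|j1400 + 23.4| = √(1400² + 23.4²) = 1400
|j1400 + 130| = √(1400² + 130²) = 1406
|T(j1400)| = 12 / (1400 × 1400 × 1406) = 4.3538e-09
20 log₁₀(4.3538e-09) = -167.22 dB
∠(j1400 + 6) = arctan(1400/6) = 89.75°
∠(j1400 + 23.4) = arctan(1400/23.4) = 89.04°
∠(j1400 + 130) = arctan(1400/130) = 84.69°
∠T(j1400) = − (89.75° + 89.04° + 84.69°) = -263.49°

|T| = -167.2 dB, ∠T = -263.5 deg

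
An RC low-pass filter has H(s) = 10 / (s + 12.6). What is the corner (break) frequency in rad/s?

12.6 rad/s

The single real pole at s = −12.6 gives a corner at ω = 12.6 rad/s.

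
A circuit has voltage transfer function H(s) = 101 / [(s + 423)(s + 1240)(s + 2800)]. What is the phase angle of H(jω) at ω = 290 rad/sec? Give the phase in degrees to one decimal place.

-53.5°

∠(j290 + 423) = arctan(290/423) = 34.43°
∠(j290 + 1240) = arctan(290/1240) = 13.16°
∠(j290 + 2800) = arctan(290/2800) = 5.91°
∠H(j290) = − (34.43° + 13.16° + 5.91°) = -53.51°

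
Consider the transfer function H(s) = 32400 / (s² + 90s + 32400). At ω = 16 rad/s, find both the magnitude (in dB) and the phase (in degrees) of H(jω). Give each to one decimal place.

|H| = 0.1 dB, ∠H = -2.6°

|(j16)² + 90(j16) + 32400| = |32144 + j1440| = 3.218e+04
|H(j16)| = 32400 / 3.218e+04 = 1.007
20 log₁₀(1.007) = 0.06 dB
∠[(j16)² + 90(j16) + 32400] = ∠[32144 + j1440] = 2.57°
∠H(j16) = −2.57° = -2.57°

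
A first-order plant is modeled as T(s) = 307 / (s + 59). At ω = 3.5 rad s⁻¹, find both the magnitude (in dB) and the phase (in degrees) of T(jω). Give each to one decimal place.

|j3.5 + 59| = √(3.5² + 59²) = 59.1
|T(j3.5)| = 307 / 59.1 = 5.1943
20 log₁₀(5.1943) = 14.31 dB
∠(j3.5 + 59) = arctan(3.5/59) = 3.39°
∠T(j3.5) = −3.39° = -3.39°

|T| = 14.3 dB, ∠T = -3.4°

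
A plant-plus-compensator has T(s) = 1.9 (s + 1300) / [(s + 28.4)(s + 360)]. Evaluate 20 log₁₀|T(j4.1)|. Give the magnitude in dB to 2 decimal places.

-12.43 dB

|j4.1 + 1300| = √(4.1² + 1300²) = 1300
|j4.1 + 28.4| = √(4.1² + 28.4²) = 28.69
|j4.1 + 360| = √(4.1² + 360²) = 360
|T(j4.1)| = 1.9 × 1300 / (28.69 × 360) = 0.2391
20 log₁₀(0.2391) = -12.429 dB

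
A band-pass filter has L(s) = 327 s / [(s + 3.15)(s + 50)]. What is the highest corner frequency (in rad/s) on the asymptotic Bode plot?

Break frequencies occur at each pole and zero magnitude: 3.15 rad/s, 50 rad/s.
The highest is 50 rad/s.

50 rad/s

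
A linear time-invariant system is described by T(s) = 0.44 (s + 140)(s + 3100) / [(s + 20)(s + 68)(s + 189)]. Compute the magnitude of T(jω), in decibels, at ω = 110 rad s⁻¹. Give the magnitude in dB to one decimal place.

|j110 + 140| = √(110² + 140²) = 178
|j110 + 3100| = √(110² + 3100²) = 3102
|j110 + 20| = √(110² + 20²) = 111.8
|j110 + 68| = √(110² + 68²) = 129.3
|j110 + 189| = √(110² + 189²) = 218.7
|T(j110)| = 0.44 × 178 × 3102 / (111.8 × 129.3 × 218.7) = 0.076857
20 log₁₀(0.076857) = -22.29 dB

-22.3 dB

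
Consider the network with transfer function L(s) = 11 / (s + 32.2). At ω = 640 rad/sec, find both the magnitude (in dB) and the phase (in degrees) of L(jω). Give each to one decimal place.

|L| = -35.3 dB, ∠L = -87.1°

|j640 + 32.2| = √(640² + 32.2²) = 640.8
|L(j640)| = 11 / 640.8 = 0.017166
20 log₁₀(0.017166) = -35.31 dB
∠(j640 + 32.2) = arctan(640/32.2) = 87.12°
∠L(j640) = −87.12° = -87.12°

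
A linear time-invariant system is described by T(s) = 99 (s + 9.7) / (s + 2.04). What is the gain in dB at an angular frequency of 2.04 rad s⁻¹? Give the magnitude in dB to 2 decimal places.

50.63 dB

|j2.04 + 9.7| = √(2.04² + 9.7²) = 9.912
|j2.04 + 2.04| = √(2.04² + 2.04²) = 2.885
|T(j2.04)| = 99 × 9.912 / 2.885 = 340.14
20 log₁₀(340.14) = 50.633 dB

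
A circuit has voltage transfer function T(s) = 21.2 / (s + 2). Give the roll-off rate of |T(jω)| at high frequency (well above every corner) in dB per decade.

With 0 zeros and 1 pole, the high-frequency asymptotic slope is 20 × (0 − 1) = -20 dB/decade.

-20 dB/decade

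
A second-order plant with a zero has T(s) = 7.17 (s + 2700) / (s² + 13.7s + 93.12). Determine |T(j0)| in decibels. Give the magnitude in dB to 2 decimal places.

46.36 dB

T(0) = 7.17 × 2700 / 93.12 = 207.89
20 log₁₀(207.89) = 46.357 dB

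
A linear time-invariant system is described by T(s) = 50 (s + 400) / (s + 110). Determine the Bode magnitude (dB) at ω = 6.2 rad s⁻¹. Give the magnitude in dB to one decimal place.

45.2 dB

|j6.2 + 400| = √(6.2² + 400²) = 400
|j6.2 + 110| = √(6.2² + 110²) = 110.2
|T(j6.2)| = 50 × 400 / 110.2 = 181.55
20 log₁₀(181.55) = 45.18 dB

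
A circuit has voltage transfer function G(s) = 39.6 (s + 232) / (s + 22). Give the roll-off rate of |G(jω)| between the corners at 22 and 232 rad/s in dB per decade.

-20 dB/decade

In this band the factors already past their corner are: pole at 22; net slope = -20 dB/decade.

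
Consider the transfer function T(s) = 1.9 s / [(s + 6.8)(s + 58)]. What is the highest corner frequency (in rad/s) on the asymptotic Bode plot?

58 rad/s

Break frequencies occur at each pole and zero magnitude: 6.8 rad/s, 58 rad/s.
The highest is 58 rad/s.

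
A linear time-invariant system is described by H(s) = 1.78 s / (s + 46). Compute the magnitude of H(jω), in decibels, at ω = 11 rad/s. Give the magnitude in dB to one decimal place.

|j11| = 11
|j11 + 46| = √(11² + 46²) = 47.3
|H(j11)| = 1.78 × 11 / 47.3 = 0.41398
20 log₁₀(0.41398) = -7.66 dB

-7.7 dB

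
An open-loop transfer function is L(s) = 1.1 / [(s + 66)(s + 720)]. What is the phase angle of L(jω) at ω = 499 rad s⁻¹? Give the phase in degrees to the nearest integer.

∠(j499 + 66) = arctan(499/66) = 82.47°
∠(j499 + 720) = arctan(499/720) = 34.72°
∠L(j499) = − (82.47° + 34.72°) = -117.19°

-117°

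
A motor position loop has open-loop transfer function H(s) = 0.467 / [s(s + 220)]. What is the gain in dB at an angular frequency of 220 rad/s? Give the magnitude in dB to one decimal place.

|j220 + 220| = √(220² + 220²) = 311.1
|j220| = 220
|H(j220)| = 0.467 / (311.1 × 220) = 6.8227e-06
20 log₁₀(6.8227e-06) = -103.32 dB

-103.3 dB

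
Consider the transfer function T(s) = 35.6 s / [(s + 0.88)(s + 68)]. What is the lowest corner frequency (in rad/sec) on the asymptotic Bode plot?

Break frequencies occur at each pole and zero magnitude: 0.88 rad/sec, 68 rad/sec.
The lowest is 0.88 rad/sec.

0.88 rad/sec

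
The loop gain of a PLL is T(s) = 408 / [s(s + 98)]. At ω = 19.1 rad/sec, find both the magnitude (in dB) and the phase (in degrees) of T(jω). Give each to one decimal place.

|j19.1 + 98| = √(19.1² + 98²) = 99.84
|j19.1| = 19.1
|T(j19.1)| = 408 / (99.84 × 19.1) = 0.21395
20 log₁₀(0.21395) = -13.39 dB
∠(j19.1 + 98) = arctan(19.1/98) = 11.03°
∠(j19.1) = 90.00°
∠T(j19.1) = − (11.03° + 90.00°) = -101.03°

|T| = -13.4 dB, ∠T = -101.0 deg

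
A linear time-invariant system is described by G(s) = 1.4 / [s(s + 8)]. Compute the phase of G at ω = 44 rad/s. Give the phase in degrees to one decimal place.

∠(j44 + 8) = arctan(44/8) = 79.70°
∠(j44) = 90.00°
∠G(j44) = − (79.70° + 90.00°) = -169.70°

-169.7°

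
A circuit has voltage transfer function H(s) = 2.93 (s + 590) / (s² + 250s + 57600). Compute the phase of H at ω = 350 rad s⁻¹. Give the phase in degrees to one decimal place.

∠(j350 + 590) = arctan(350/590) = 30.68°
∠[(j350)² + 250(j350) + 57600] = ∠[-64900 + j87500] = 126.56°
∠H(j350) = 30.68° − 126.56° = -95.89°

-95.9°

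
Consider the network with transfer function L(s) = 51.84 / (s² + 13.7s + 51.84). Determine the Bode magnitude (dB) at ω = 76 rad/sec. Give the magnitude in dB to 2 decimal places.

-41.00 dB

|(j76)² + 13.7(j76) + 51.84| = |-5724.2 + j1041.2| = 5818
|L(j76)| = 51.84 / 5818 = 0.0089101
20 log₁₀(0.0089101) = -41.002 dB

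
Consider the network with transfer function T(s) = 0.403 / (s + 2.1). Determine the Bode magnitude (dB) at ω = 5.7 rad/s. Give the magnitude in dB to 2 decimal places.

-23.56 dB

|j5.7 + 2.1| = √(5.7² + 2.1²) = 6.075
|T(j5.7)| = 0.403 / 6.075 = 0.066343
20 log₁₀(0.066343) = -23.564 dB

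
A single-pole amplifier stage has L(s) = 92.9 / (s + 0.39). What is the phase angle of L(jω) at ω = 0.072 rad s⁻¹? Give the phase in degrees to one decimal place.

-10.5 deg

∠(j0.072 + 0.39) = arctan(0.072/0.39) = 10.46°
∠L(j0.072) = −10.46° = -10.46°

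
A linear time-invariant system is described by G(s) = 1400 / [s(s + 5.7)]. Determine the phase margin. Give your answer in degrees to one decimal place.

8.7 deg

Gain crossover: |G(jω)| = 1 at ω ≈ 37.2 rad/sec.
∠G(j37.2) = −90° − arctan(37.2/5.7) ≈ -171.29°
PM = 180° + (-171.29°) = 8.71°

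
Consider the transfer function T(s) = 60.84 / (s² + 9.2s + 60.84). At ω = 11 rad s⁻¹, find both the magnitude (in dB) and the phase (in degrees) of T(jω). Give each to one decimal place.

|T| = -5.7 dB, ∠T = -120.7°

|(j11)² + 9.2(j11) + 60.84| = |-60.16 + j101.2| = 117.7
|T(j11)| = 60.84 / 117.7 = 0.51677
20 log₁₀(0.51677) = -5.73 dB
∠[(j11)² + 9.2(j11) + 60.84] = ∠[-60.16 + j101.2] = 120.73°
∠T(j11) = −120.73° = -120.73°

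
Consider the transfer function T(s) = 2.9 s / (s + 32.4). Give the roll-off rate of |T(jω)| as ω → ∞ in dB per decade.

With 1 zero and 1 pole, the high-frequency asymptotic slope is 20 × (1 − 1) = 0 dB/decade.

0 dB/decade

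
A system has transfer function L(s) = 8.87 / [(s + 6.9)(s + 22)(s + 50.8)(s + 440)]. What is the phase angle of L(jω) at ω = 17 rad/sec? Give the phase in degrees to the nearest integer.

∠(j17 + 6.9) = arctan(17/6.9) = 67.91°
∠(j17 + 22) = arctan(17/22) = 37.69°
∠(j17 + 50.8) = arctan(17/50.8) = 18.50°
∠(j17 + 440) = arctan(17/440) = 2.21°
∠L(j17) = − (67.91° + 37.69° + 18.50° + 2.21°) = -126.32°

-126 deg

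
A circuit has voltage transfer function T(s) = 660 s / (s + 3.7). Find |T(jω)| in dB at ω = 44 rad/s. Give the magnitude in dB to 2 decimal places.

|j44| = 44
|j44 + 3.7| = √(44² + 3.7²) = 44.16
|T(j44)| = 660 × 44 / 44.16 = 657.68
20 log₁₀(657.68) = 56.360 dB

56.36 dB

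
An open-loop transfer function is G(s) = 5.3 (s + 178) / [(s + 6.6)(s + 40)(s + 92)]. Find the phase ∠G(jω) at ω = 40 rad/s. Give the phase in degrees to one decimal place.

∠(j40 + 178) = arctan(40/178) = 12.67°
∠(j40 + 6.6) = arctan(40/6.6) = 80.63°
∠(j40 + 40) = arctan(40/40) = 45.00°
∠(j40 + 92) = arctan(40/92) = 23.50°
∠G(j40) = 12.67° − (80.63° + 45.00° + 23.50°) = -136.46°

-136.5°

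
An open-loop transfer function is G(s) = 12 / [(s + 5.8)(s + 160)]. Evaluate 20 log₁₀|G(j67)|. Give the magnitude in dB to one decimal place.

|j67 + 5.8| = √(67² + 5.8²) = 67.25
|j67 + 160| = √(67² + 160²) = 173.5
|G(j67)| = 12 / (67.25 × 173.5) = 0.0010287
20 log₁₀(0.0010287) = -59.75 dB

-59.8 dB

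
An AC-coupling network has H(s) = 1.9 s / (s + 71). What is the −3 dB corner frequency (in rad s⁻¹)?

For a single-pole high-pass, the −3 dB point is at the pole: ω = 71 rad s⁻¹.

71 rad s⁻¹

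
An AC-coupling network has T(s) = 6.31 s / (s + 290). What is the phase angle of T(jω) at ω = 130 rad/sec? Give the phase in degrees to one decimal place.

65.9 deg

∠(j130) = 90.00°
∠(j130 + 290) = arctan(130/290) = 24.15°
∠T(j130) = 90.00° − 24.15° = 65.85°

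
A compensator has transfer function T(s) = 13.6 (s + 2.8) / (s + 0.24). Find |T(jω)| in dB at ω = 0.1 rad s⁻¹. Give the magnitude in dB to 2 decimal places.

|j0.1 + 2.8| = √(0.1² + 2.8²) = 2.802
|j0.1 + 0.24| = √(0.1² + 0.24²) = 0.26
|T(j0.1)| = 13.6 × 2.802 / 0.26 = 146.55
20 log₁₀(146.55) = 43.320 dB

43.32 dB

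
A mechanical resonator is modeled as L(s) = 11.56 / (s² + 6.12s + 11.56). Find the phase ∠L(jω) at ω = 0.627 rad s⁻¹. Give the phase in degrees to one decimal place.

∠[(j0.627)² + 6.12(j0.627) + 11.56] = ∠[11.167 + j3.8372] = 18.96°
∠L(j0.627) = −18.96° = -18.96°

-19.0°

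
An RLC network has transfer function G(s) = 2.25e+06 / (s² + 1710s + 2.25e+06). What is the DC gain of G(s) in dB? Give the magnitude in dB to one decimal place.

G(0) = 2.25e+06 / 2.25e+06 = 1
20 log₁₀(1) = 0.00 dB

0.0 dB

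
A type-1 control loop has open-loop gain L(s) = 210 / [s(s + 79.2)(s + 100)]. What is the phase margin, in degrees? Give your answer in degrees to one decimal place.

90.0°

Gain crossover: |L(jω)| = 1 at ω ≈ 0.0265 rad/sec.
∠L(j0.0265) = −90° − arctan(0.0265/79.2) − arctan(0.0265/100) ≈ -90.03°
PM = 180° + (-90.03°) = 89.97°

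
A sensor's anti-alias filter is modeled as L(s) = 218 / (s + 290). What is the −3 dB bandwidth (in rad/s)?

290 rad/s

For a single-pole low-pass, the −3 dB point is at the pole: ω = 290 rad/s.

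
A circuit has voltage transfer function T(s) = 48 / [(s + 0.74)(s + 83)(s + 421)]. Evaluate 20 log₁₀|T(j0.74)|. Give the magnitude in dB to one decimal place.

|j0.74 + 0.74| = √(0.74² + 0.74²) = 1.047
|j0.74 + 83| = √(0.74² + 83²) = 83
|j0.74 + 421| = √(0.74² + 421²) = 421
|T(j0.74)| = 48 / (1.047 × 83 × 421) = 0.0013126
20 log₁₀(0.0013126) = -57.64 dB

-57.6 dB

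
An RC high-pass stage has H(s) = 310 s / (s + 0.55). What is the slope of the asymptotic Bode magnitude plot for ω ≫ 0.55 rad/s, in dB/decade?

0 dB/decade

With 1 zero and 1 pole, the high-frequency asymptotic slope is 20 × (1 − 1) = 0 dB/decade.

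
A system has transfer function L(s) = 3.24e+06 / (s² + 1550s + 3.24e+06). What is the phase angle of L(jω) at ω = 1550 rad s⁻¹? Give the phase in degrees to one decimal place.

-70.8°

∠[(j1550)² + 1550(j1550) + 3.24e+06] = ∠[8.375e+05 + j2.4025e+06] = 70.78°
∠L(j1550) = −70.78° = -70.78°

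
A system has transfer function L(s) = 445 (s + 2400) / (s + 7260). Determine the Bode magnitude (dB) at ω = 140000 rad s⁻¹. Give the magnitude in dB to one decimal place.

|j140000 + 2400| = √(140000² + 2400²) = 1.4e+05
|j140000 + 7260| = √(140000² + 7260²) = 1.402e+05
|L(j140000)| = 445 × 1.4e+05 / 1.402e+05 = 444.47
20 log₁₀(444.47) = 52.96 dB

53.0 dB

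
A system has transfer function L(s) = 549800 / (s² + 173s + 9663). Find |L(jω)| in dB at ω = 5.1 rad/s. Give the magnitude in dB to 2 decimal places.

35.09 dB

|(j5.1)² + 173(j5.1) + 9663| = |9637 + j882.3| = 9677
|L(j5.1)| = 549800 / 9677 = 56.813
20 log₁₀(56.813) = 35.089 dB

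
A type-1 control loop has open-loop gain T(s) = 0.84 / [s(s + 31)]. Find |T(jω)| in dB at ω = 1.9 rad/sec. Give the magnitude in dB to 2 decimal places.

-36.93 dB

|j1.9 + 31| = √(1.9² + 31²) = 31.06
|j1.9| = 1.9
|T(j1.9)| = 0.84 / (31.06 × 1.9) = 0.014235
20 log₁₀(0.014235) = -36.933 dB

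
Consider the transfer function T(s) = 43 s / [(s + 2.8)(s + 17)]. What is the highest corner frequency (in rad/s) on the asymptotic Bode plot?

Break frequencies occur at each pole and zero magnitude: 2.8 rad/s, 17 rad/s.
The highest is 17 rad/s.

17 rad/s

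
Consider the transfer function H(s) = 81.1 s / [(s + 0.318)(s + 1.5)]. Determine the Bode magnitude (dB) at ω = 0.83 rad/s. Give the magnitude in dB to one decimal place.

|j0.83| = 0.83
|j0.83 + 0.318| = √(0.83² + 0.318²) = 0.8888
|j0.83 + 1.5| = √(0.83² + 1.5²) = 1.714
|H(j0.83)| = 81.1 × 0.83 / (0.8888 × 1.714) = 44.176
20 log₁₀(44.176) = 32.90 dB

32.9 dB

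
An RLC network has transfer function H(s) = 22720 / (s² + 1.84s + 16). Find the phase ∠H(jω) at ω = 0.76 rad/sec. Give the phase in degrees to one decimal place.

-5.2°

∠[(j0.76)² + 1.84(j0.76) + 16] = ∠[15.422 + j1.3984] = 5.18°
∠H(j0.76) = −5.18° = -5.18°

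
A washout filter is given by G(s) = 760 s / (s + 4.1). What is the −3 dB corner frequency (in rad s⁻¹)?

4.1 rad s⁻¹

For a single-pole high-pass, the −3 dB point is at the pole: ω = 4.1 rad s⁻¹.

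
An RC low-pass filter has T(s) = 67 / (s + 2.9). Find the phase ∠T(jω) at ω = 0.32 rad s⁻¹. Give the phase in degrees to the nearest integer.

∠(j0.32 + 2.9) = arctan(0.32/2.9) = 6.30°
∠T(j0.32) = −6.30° = -6.30°

-6 deg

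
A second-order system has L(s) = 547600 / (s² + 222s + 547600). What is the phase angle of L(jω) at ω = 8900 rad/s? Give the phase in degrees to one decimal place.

∠[(j8900)² + 222(j8900) + 547600] = ∠[-7.8662e+07 + j1.9758e+06] = 178.56°
∠L(j8900) = −178.56° = -178.56°

-178.6°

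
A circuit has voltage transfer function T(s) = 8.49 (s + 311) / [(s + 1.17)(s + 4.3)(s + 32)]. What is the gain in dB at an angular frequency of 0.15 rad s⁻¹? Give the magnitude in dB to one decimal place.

24.2 dB

|j0.15 + 311| = √(0.15² + 311²) = 311
|j0.15 + 1.17| = √(0.15² + 1.17²) = 1.18
|j0.15 + 4.3| = √(0.15² + 4.3²) = 4.303
|j0.15 + 32| = √(0.15² + 32²) = 32
|T(j0.15)| = 8.49 × 311 / (1.18 × 4.303 × 32) = 16.258
20 log₁₀(16.258) = 24.22 dB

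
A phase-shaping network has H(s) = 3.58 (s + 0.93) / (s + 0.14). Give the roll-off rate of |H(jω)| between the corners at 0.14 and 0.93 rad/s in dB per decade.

-20 dB/decade

In this band the factors already past their corner are: pole at 0.14; net slope = -20 dB/decade.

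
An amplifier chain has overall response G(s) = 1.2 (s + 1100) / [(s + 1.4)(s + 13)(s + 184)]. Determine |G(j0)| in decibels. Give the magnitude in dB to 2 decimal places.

-8.09 dB

G(0) = 1.2 × 1100 / (1.4 × 13 × 184) = 0.39417
20 log₁₀(0.39417) = -8.086 dB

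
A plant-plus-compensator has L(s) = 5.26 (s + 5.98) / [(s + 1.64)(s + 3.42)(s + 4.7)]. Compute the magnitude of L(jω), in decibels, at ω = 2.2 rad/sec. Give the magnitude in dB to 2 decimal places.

-4.75 dB

|j2.2 + 5.98| = √(2.2² + 5.98²) = 6.372
|j2.2 + 1.64| = √(2.2² + 1.64²) = 2.744
|j2.2 + 3.42| = √(2.2² + 3.42²) = 4.066
|j2.2 + 4.7| = √(2.2² + 4.7²) = 5.189
|L(j2.2)| = 5.26 × 6.372 / (2.744 × 4.066 × 5.189) = 0.5788
20 log₁₀(0.5788) = -4.749 dB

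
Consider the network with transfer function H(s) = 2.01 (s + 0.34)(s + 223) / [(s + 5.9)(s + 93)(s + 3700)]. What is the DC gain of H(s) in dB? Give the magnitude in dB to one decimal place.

H(0) = 2.01 × 0.34 × 223 / (5.9 × 93 × 3700) = 7.5066e-05
20 log₁₀(7.5066e-05) = -82.49 dB

-82.5 dB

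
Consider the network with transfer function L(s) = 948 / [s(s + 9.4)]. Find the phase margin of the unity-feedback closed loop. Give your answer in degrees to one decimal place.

Gain crossover: |L(jω)| = 1 at ω ≈ 30.1 rad/s.
∠L(j30.1) = −90° − arctan(30.1/9.4) ≈ -162.65°
PM = 180° + (-162.65°) = 17.35°

17.4°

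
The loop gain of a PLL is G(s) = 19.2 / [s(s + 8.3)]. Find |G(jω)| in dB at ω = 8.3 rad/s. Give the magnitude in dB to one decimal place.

-14.1 dB

|j8.3 + 8.3| = √(8.3² + 8.3²) = 11.74
|j8.3| = 8.3
|G(j8.3)| = 19.2 / (11.74 × 8.3) = 0.19707
20 log₁₀(0.19707) = -14.11 dB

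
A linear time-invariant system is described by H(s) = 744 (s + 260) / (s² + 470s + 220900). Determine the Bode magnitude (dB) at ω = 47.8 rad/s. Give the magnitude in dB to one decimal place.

-1.0 dB

|j47.8 + 260| = √(47.8² + 260²) = 264.4
|(j47.8)² + 470(j47.8) + 220900| = |2.1862e+05 + j22466| = 2.198e+05
|H(j47.8)| = 744 × 264.4 / 2.198e+05 = 0.89496
20 log₁₀(0.89496) = -0.96 dB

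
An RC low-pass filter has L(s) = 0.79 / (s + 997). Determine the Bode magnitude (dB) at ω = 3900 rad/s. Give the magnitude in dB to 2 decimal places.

|j3900 + 997| = √(3900² + 997²) = 4025
|L(j3900)| = 0.79 / 4025 = 0.00019625
20 log₁₀(0.00019625) = -74.144 dB

-74.14 dB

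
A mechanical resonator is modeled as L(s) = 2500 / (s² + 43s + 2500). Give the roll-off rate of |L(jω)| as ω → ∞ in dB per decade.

-40 dB/decade

With 0 zeros and 2 poles, the high-frequency asymptotic slope is 20 × (0 − 2) = -40 dB/decade.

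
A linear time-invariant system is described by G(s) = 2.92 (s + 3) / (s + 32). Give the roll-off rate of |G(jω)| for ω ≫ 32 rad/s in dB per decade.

0 dB/decade

With 1 zero and 1 pole, the high-frequency asymptotic slope is 20 × (1 − 1) = 0 dB/decade.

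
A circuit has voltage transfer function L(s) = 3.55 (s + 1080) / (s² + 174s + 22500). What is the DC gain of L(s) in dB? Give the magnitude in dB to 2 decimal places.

L(0) = 3.55 × 1080 / 22500 = 0.1704
20 log₁₀(0.1704) = -15.371 dB

-15.37 dB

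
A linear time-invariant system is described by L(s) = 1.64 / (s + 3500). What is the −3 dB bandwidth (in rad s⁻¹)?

3500 rad s⁻¹

For a single-pole low-pass, the −3 dB point is at the pole: ω = 3500 rad s⁻¹.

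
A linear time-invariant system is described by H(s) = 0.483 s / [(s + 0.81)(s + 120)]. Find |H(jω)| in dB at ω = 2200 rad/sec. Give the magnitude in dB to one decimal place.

-73.2 dB

|j2200| = 2200
|j2200 + 0.81| = √(2200² + 0.81²) = 2200
|j2200 + 120| = √(2200² + 120²) = 2203
|H(j2200)| = 0.483 × 2200 / (2200 × 2203) = 0.00021922
20 log₁₀(0.00021922) = -73.18 dB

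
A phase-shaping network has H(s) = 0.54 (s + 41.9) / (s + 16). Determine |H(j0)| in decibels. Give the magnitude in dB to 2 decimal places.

3.01 dB

H(0) = 0.54 × 41.9 / 16 = 1.4141
20 log₁₀(1.4141) = 3.010 dB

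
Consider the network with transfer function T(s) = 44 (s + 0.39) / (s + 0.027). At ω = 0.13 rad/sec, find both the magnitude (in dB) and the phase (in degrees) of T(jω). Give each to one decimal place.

|j0.13 + 0.39| = √(0.13² + 0.39²) = 0.4111
|j0.13 + 0.027| = √(0.13² + 0.027²) = 0.1328
|T(j0.13)| = 44 × 0.4111 / 0.1328 = 136.23
20 log₁₀(136.23) = 42.69 dB
∠(j0.13 + 0.39) = arctan(0.13/0.39) = 18.43°
∠(j0.13 + 0.027) = arctan(0.13/0.027) = 78.27°
∠T(j0.13) = 18.43° − 78.27° = -59.83°

|T| = 42.7 dB, ∠T = -59.8 deg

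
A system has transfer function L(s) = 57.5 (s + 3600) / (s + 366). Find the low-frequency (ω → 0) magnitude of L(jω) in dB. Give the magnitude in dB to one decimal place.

L(0) = 57.5 × 3600 / 366 = 565.57
20 log₁₀(565.57) = 55.05 dB

55.0 dB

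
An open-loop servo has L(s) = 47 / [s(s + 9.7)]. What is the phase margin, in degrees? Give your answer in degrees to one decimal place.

65.5°

Gain crossover: |L(jω)| = 1 at ω ≈ 4.41 rad/s.
∠L(j4.41) = −90° − arctan(4.41/9.7) ≈ -114.45°
PM = 180° + (-114.45°) = 65.55°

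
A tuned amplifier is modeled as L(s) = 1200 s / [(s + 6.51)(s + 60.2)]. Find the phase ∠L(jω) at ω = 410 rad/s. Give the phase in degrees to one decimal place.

-80.7 deg

∠(j410) = 90.00°
∠(j410 + 6.51) = arctan(410/6.51) = 89.09°
∠(j410 + 60.2) = arctan(410/60.2) = 81.65°
∠L(j410) = 90.00° − (89.09° + 81.65°) = -80.74°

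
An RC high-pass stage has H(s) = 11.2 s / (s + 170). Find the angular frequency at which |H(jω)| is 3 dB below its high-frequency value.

170 rad/sec

For a single-pole high-pass, the −3 dB point is at the pole: ω = 170 rad/sec.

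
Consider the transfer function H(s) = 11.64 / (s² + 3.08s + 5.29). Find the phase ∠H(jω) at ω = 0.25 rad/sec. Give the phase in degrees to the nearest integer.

∠[(j0.25)² + 3.08(j0.25) + 5.29] = ∠[5.2275 + j0.77] = 8.38°
∠H(j0.25) = −8.38° = -8.38°

-8°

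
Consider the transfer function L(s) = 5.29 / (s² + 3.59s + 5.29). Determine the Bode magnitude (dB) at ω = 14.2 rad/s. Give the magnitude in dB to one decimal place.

-31.7 dB

|(j14.2)² + 3.59(j14.2) + 5.29| = |-196.35 + j50.978| = 202.9
|L(j14.2)| = 5.29 / 202.9 = 0.026077
20 log₁₀(0.026077) = -31.67 dB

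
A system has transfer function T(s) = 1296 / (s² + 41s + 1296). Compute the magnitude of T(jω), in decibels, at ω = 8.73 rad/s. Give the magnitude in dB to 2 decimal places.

|(j8.73)² + 41(j8.73) + 1296| = |1219.8 + j357.93| = 1271
|T(j8.73)| = 1296 / 1271 = 1.0195
20 log₁₀(1.0195) = 0.168 dB

0.17 dB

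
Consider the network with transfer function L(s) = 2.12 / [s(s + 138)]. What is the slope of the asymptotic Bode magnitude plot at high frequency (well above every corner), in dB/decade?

With 0 zeros and 2 poles, the high-frequency asymptotic slope is 20 × (0 − 2) = -40 dB/decade.

-40 dB/decade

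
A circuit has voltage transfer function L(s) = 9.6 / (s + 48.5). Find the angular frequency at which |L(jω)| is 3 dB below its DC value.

For a single-pole low-pass, the −3 dB point is at the pole: ω = 48.5 rad/s.

48.5 rad/s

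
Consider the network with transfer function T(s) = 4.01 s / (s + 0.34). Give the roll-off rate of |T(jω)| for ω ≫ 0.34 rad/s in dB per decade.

With 1 zero and 1 pole, the high-frequency asymptotic slope is 20 × (1 − 1) = 0 dB/decade.

0 dB/decade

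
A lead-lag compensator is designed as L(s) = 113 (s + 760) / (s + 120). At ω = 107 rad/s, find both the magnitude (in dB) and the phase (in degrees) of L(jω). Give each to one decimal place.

|L| = 54.6 dB, ∠L = -33.7°

|j107 + 760| = √(107² + 760²) = 767.5
|j107 + 120| = √(107² + 120²) = 160.8
|L(j107)| = 113 × 767.5 / 160.8 = 539.43
20 log₁₀(539.43) = 54.64 dB
∠(j107 + 760) = arctan(107/760) = 8.01°
∠(j107 + 120) = arctan(107/120) = 41.72°
∠L(j107) = 8.01° − 41.72° = -33.71°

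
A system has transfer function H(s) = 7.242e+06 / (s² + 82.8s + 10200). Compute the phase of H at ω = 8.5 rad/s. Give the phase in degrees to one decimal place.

∠[(j8.5)² + 82.8(j8.5) + 10200] = ∠[10128 + j703.8] = 3.98°
∠H(j8.5) = −3.98° = -3.98°

-4.0°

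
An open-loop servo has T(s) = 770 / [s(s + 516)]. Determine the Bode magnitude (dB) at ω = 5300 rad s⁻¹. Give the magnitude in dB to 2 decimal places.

|j5300 + 516| = √(5300² + 516²) = 5325
|j5300| = 5300
|T(j5300)| = 770 / (5325 × 5300) = 2.7283e-05
20 log₁₀(2.7283e-05) = -91.282 dB

-91.28 dB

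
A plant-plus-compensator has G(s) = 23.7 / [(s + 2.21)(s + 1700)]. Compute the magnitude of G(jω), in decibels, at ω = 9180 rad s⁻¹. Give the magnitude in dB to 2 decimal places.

|j9180 + 2.21| = √(9180² + 2.21²) = 9180
|j9180 + 1700| = √(9180² + 1700²) = 9336
|G(j9180)| = 23.7 / (9180 × 9336) = 2.7653e-07
20 log₁₀(2.7653e-07) = -131.165 dB

-131.17 dB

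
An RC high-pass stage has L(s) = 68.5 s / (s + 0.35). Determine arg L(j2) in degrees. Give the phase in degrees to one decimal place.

∠(j2) = 90.00°
∠(j2 + 0.35) = arctan(2/0.35) = 80.07°
∠L(j2) = 90.00° − 80.07° = 9.93°

9.9°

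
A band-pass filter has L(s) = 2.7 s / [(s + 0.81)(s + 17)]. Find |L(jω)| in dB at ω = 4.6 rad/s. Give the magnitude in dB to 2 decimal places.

-16.42 dB

|j4.6| = 4.6
|j4.6 + 0.81| = √(4.6² + 0.81²) = 4.671
|j4.6 + 17| = √(4.6² + 17²) = 17.61
|L(j4.6)| = 2.7 × 4.6 / (4.671 × 17.61) = 0.15099
20 log₁₀(0.15099) = -16.421 dB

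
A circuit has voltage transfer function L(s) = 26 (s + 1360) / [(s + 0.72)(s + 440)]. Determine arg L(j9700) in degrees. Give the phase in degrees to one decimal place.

∠(j9700 + 1360) = arctan(9700/1360) = 82.02°
∠(j9700 + 0.72) = arctan(9700/0.72) = 90.00°
∠(j9700 + 440) = arctan(9700/440) = 87.40°
∠L(j9700) = 82.02° − (90.00° + 87.40°) = -95.38°

-95.4°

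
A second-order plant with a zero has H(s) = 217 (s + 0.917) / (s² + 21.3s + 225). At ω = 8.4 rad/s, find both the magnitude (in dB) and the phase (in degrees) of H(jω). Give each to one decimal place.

|H| = 17.8 dB, ∠H = 34.6°

|j8.4 + 0.917| = √(8.4² + 0.917²) = 8.45
|(j8.4)² + 21.3(j8.4) + 225| = |154.44 + j178.92| = 236.4
|H(j8.4)| = 217 × 8.45 / 236.4 = 7.7579
20 log₁₀(7.7579) = 17.79 dB
∠(j8.4 + 0.917) = arctan(8.4/0.917) = 83.77°
∠[(j8.4)² + 21.3(j8.4) + 225] = ∠[154.44 + j178.92] = 49.20°
∠H(j8.4) = 83.77° − 49.20° = 34.57°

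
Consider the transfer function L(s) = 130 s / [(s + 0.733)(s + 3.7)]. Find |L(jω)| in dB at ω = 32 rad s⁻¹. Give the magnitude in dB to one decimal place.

|j32| = 32
|j32 + 0.733| = √(32² + 0.733²) = 32.01
|j32 + 3.7| = √(32² + 3.7²) = 32.21
|L(j32)| = 130 × 32 / (32.01 × 32.21) = 4.0346
20 log₁₀(4.0346) = 12.12 dB

12.1 dB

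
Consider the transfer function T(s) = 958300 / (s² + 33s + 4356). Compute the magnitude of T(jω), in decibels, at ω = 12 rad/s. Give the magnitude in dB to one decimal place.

47.1 dB

|(j12)² + 33(j12) + 4356| = |4212 + j396| = 4231
|T(j12)| = 958300 / 4231 = 226.52
20 log₁₀(226.52) = 47.10 dB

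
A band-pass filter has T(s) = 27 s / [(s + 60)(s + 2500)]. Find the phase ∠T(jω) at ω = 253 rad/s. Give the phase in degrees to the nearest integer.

∠(j253) = 90.00°
∠(j253 + 60) = arctan(253/60) = 76.66°
∠(j253 + 2500) = arctan(253/2500) = 5.78°
∠T(j253) = 90.00° − (76.66° + 5.78°) = 7.56°

8°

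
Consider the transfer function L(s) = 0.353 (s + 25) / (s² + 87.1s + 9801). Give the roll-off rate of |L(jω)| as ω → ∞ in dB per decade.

With 1 zero and 2 poles, the high-frequency asymptotic slope is 20 × (1 − 2) = -20 dB/decade.

-20 dB/decade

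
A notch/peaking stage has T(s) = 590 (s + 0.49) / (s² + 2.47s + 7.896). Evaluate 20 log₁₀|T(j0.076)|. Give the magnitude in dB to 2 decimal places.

31.38 dB

|j0.076 + 0.49| = √(0.076² + 0.49²) = 0.4959
|(j0.076)² + 2.47(j0.076) + 7.896| = |7.8902 + j0.18772| = 7.892
|T(j0.076)| = 590 × 0.4959 / 7.892 = 37.068
20 log₁₀(37.068) = 31.380 dB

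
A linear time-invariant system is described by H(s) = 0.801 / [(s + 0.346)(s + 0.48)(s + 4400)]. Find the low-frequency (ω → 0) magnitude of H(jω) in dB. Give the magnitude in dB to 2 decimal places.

H(0) = 0.801 / (0.346 × 0.48 × 4400) = 0.0010961
20 log₁₀(0.0010961) = -59.203 dB

-59.20 dB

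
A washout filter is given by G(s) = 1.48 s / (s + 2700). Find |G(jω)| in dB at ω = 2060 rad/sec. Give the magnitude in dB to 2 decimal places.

|j2060| = 2060
|j2060 + 2700| = √(2060² + 2700²) = 3396
|G(j2060)| = 1.48 × 2060 / 3396 = 0.89773
20 log₁₀(0.89773) = -0.937 dB

-0.94 dB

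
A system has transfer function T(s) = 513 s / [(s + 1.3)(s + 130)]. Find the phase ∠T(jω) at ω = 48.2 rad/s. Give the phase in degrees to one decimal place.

-18.8°

∠(j48.2) = 90.00°
∠(j48.2 + 1.3) = arctan(48.2/1.3) = 88.46°
∠(j48.2 + 130) = arctan(48.2/130) = 20.34°
∠T(j48.2) = 90.00° − (88.46° + 20.34°) = -18.80°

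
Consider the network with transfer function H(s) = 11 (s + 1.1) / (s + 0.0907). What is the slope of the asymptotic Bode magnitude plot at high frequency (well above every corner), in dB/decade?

0 dB/decade

With 1 zero and 1 pole, the high-frequency asymptotic slope is 20 × (1 − 1) = 0 dB/decade.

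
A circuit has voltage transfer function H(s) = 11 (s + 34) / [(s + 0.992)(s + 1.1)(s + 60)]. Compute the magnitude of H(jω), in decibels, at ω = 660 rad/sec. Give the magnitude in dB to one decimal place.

|j660 + 34| = √(660² + 34²) = 660.9
|j660 + 0.992| = √(660² + 0.992²) = 660
|j660 + 1.1| = √(660² + 1.1²) = 660
|j660 + 60| = √(660² + 60²) = 662.7
|H(j660)| = 11 × 660.9 / (660 × 660 × 662.7) = 2.5182e-05
20 log₁₀(2.5182e-05) = -91.98 dB

-92.0 dB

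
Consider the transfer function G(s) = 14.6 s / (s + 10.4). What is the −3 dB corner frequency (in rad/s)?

10.4 rad/s

For a single-pole high-pass, the −3 dB point is at the pole: ω = 10.4 rad/s.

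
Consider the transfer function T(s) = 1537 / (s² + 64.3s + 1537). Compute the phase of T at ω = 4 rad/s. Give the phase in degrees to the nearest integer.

∠[(j4)² + 64.3(j4) + 1537] = ∠[1521 + j257.2] = 9.60°
∠T(j4) = −9.60° = -9.60°

-10°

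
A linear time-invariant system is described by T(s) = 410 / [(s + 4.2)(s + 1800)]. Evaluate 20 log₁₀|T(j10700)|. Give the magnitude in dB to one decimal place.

|j10700 + 4.2| = √(10700² + 4.2²) = 1.07e+04
|j10700 + 1800| = √(10700² + 1800²) = 1.085e+04
|T(j10700)| = 410 / (1.07e+04 × 1.085e+04) = 3.5315e-06
20 log₁₀(3.5315e-06) = -109.04 dB

-109.0 dB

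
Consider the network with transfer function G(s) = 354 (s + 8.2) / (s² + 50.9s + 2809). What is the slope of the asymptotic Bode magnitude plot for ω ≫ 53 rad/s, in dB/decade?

-20 dB/decade

With 1 zero and 2 poles, the high-frequency asymptotic slope is 20 × (1 − 2) = -20 dB/decade.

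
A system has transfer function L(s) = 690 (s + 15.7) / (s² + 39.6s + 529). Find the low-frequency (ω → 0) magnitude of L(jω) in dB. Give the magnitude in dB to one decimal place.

26.2 dB

L(0) = 690 × 15.7 / 529 = 20.478
20 log₁₀(20.478) = 26.23 dB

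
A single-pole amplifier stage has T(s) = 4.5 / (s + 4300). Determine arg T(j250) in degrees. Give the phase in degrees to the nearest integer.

-3 deg

∠(j250 + 4300) = arctan(250/4300) = 3.33°
∠T(j250) = −3.33° = -3.33°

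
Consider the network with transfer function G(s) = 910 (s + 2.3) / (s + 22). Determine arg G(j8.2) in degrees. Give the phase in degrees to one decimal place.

∠(j8.2 + 2.3) = arctan(8.2/2.3) = 74.33°
∠(j8.2 + 22) = arctan(8.2/22) = 20.44°
∠G(j8.2) = 74.33° − 20.44° = 53.89°

53.9°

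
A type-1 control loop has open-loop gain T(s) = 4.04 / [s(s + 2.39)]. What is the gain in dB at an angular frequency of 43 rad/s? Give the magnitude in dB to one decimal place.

|j43 + 2.39| = √(43² + 2.39²) = 43.07
|j43| = 43
|T(j43)| = 4.04 / (43.07 × 43) = 0.0021816
20 log₁₀(0.0021816) = -53.22 dB

-53.2 dB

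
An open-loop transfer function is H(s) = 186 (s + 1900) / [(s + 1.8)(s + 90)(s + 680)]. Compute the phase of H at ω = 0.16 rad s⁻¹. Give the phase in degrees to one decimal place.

-5.2°

∠(j0.16 + 1900) = arctan(0.16/1900) = 0.00°
∠(j0.16 + 1.8) = arctan(0.16/1.8) = 5.08°
∠(j0.16 + 90) = arctan(0.16/90) = 0.10°
∠(j0.16 + 680) = arctan(0.16/680) = 0.01°
∠H(j0.16) = 0.00° − (5.08° + 0.10° + 0.01°) = -5.19°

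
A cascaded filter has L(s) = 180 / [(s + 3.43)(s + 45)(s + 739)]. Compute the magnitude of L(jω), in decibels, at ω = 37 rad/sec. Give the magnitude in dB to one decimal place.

|j37 + 3.43| = √(37² + 3.43²) = 37.16
|j37 + 45| = √(37² + 45²) = 58.26
|j37 + 739| = √(37² + 739²) = 739.9
|L(j37)| = 180 / (37.16 × 58.26 × 739.9) = 0.00011237
20 log₁₀(0.00011237) = -78.99 dB

-79.0 dB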